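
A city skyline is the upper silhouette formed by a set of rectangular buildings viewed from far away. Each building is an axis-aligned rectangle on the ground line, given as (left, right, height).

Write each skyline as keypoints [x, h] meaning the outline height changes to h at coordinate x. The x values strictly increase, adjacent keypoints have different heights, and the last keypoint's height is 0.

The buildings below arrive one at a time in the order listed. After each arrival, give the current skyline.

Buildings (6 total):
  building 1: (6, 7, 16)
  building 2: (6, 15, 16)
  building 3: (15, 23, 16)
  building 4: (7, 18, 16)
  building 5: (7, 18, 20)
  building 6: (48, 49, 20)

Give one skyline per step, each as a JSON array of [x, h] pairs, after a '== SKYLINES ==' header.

== SKYLINES ==
[[6,16],[7,0]]
[[6,16],[15,0]]
[[6,16],[23,0]]
[[6,16],[23,0]]
[[6,16],[7,20],[18,16],[23,0]]
[[6,16],[7,20],[18,16],[23,0],[48,20],[49,0]]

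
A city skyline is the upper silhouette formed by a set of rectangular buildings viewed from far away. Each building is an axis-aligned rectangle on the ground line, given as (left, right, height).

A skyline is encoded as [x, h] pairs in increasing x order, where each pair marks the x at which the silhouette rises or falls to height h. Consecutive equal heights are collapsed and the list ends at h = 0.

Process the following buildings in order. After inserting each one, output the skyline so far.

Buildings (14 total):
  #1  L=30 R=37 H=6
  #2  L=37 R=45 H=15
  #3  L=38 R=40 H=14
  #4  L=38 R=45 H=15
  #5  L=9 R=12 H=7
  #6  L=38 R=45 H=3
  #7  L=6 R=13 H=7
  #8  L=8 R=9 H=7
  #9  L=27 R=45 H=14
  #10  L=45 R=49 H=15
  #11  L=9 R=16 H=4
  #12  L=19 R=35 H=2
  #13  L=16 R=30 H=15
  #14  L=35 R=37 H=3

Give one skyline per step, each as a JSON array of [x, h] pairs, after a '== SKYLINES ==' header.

== SKYLINES ==
[[30,6],[37,0]]
[[30,6],[37,15],[45,0]]
[[30,6],[37,15],[45,0]]
[[30,6],[37,15],[45,0]]
[[9,7],[12,0],[30,6],[37,15],[45,0]]
[[9,7],[12,0],[30,6],[37,15],[45,0]]
[[6,7],[13,0],[30,6],[37,15],[45,0]]
[[6,7],[13,0],[30,6],[37,15],[45,0]]
[[6,7],[13,0],[27,14],[37,15],[45,0]]
[[6,7],[13,0],[27,14],[37,15],[49,0]]
[[6,7],[13,4],[16,0],[27,14],[37,15],[49,0]]
[[6,7],[13,4],[16,0],[19,2],[27,14],[37,15],[49,0]]
[[6,7],[13,4],[16,15],[30,14],[37,15],[49,0]]
[[6,7],[13,4],[16,15],[30,14],[37,15],[49,0]]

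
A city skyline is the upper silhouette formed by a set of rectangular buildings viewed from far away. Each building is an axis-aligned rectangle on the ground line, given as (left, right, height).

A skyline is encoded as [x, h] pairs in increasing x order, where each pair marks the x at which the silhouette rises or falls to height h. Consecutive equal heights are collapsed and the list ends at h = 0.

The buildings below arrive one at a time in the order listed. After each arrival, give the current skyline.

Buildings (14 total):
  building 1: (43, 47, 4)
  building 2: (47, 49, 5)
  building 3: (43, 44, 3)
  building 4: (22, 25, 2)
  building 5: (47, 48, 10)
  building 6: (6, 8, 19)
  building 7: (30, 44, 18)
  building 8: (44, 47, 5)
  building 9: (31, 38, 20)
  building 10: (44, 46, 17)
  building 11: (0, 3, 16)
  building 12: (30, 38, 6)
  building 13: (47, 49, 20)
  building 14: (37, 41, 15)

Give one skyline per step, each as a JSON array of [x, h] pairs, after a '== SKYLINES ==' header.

== SKYLINES ==
[[43,4],[47,0]]
[[43,4],[47,5],[49,0]]
[[43,4],[47,5],[49,0]]
[[22,2],[25,0],[43,4],[47,5],[49,0]]
[[22,2],[25,0],[43,4],[47,10],[48,5],[49,0]]
[[6,19],[8,0],[22,2],[25,0],[43,4],[47,10],[48,5],[49,0]]
[[6,19],[8,0],[22,2],[25,0],[30,18],[44,4],[47,10],[48,5],[49,0]]
[[6,19],[8,0],[22,2],[25,0],[30,18],[44,5],[47,10],[48,5],[49,0]]
[[6,19],[8,0],[22,2],[25,0],[30,18],[31,20],[38,18],[44,5],[47,10],[48,5],[49,0]]
[[6,19],[8,0],[22,2],[25,0],[30,18],[31,20],[38,18],[44,17],[46,5],[47,10],[48,5],[49,0]]
[[0,16],[3,0],[6,19],[8,0],[22,2],[25,0],[30,18],[31,20],[38,18],[44,17],[46,5],[47,10],[48,5],[49,0]]
[[0,16],[3,0],[6,19],[8,0],[22,2],[25,0],[30,18],[31,20],[38,18],[44,17],[46,5],[47,10],[48,5],[49,0]]
[[0,16],[3,0],[6,19],[8,0],[22,2],[25,0],[30,18],[31,20],[38,18],[44,17],[46,5],[47,20],[49,0]]
[[0,16],[3,0],[6,19],[8,0],[22,2],[25,0],[30,18],[31,20],[38,18],[44,17],[46,5],[47,20],[49,0]]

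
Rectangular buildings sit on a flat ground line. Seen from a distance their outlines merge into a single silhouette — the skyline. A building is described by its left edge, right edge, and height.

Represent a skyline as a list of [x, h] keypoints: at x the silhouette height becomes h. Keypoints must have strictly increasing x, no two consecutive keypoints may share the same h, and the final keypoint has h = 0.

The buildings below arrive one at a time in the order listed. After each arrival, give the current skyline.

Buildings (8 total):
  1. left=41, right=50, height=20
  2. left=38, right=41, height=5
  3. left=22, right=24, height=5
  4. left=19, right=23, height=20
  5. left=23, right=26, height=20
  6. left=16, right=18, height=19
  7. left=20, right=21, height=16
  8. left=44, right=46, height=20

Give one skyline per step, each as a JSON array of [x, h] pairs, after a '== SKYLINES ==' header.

== SKYLINES ==
[[41,20],[50,0]]
[[38,5],[41,20],[50,0]]
[[22,5],[24,0],[38,5],[41,20],[50,0]]
[[19,20],[23,5],[24,0],[38,5],[41,20],[50,0]]
[[19,20],[26,0],[38,5],[41,20],[50,0]]
[[16,19],[18,0],[19,20],[26,0],[38,5],[41,20],[50,0]]
[[16,19],[18,0],[19,20],[26,0],[38,5],[41,20],[50,0]]
[[16,19],[18,0],[19,20],[26,0],[38,5],[41,20],[50,0]]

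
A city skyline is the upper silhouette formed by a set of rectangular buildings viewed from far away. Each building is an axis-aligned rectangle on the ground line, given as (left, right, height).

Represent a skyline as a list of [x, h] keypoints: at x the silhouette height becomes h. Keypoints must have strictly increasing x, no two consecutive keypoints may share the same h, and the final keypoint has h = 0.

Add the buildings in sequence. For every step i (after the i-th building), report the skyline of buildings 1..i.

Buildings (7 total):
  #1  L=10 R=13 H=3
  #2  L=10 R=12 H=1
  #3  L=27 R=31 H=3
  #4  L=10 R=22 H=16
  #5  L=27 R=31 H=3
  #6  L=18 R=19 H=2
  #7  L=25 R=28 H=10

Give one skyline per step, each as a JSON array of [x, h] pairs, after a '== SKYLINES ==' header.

== SKYLINES ==
[[10,3],[13,0]]
[[10,3],[13,0]]
[[10,3],[13,0],[27,3],[31,0]]
[[10,16],[22,0],[27,3],[31,0]]
[[10,16],[22,0],[27,3],[31,0]]
[[10,16],[22,0],[27,3],[31,0]]
[[10,16],[22,0],[25,10],[28,3],[31,0]]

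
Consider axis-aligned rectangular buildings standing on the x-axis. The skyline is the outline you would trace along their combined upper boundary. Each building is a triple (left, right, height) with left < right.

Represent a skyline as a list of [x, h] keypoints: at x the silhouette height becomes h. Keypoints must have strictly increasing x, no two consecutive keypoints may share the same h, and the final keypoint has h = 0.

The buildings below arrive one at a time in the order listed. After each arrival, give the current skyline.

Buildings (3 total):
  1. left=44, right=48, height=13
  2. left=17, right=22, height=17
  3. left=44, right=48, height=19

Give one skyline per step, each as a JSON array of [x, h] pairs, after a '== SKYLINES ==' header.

== SKYLINES ==
[[44,13],[48,0]]
[[17,17],[22,0],[44,13],[48,0]]
[[17,17],[22,0],[44,19],[48,0]]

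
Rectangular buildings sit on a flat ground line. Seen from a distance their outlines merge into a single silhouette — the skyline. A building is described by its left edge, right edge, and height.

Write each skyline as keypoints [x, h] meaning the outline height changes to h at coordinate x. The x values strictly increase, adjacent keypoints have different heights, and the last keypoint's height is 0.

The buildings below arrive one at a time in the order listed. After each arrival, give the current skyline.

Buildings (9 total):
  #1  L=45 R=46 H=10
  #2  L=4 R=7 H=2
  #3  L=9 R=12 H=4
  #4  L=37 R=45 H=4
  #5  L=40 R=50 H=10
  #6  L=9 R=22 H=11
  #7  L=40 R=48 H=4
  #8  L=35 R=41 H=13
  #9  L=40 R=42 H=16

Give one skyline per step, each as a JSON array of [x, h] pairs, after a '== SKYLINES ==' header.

== SKYLINES ==
[[45,10],[46,0]]
[[4,2],[7,0],[45,10],[46,0]]
[[4,2],[7,0],[9,4],[12,0],[45,10],[46,0]]
[[4,2],[7,0],[9,4],[12,0],[37,4],[45,10],[46,0]]
[[4,2],[7,0],[9,4],[12,0],[37,4],[40,10],[50,0]]
[[4,2],[7,0],[9,11],[22,0],[37,4],[40,10],[50,0]]
[[4,2],[7,0],[9,11],[22,0],[37,4],[40,10],[50,0]]
[[4,2],[7,0],[9,11],[22,0],[35,13],[41,10],[50,0]]
[[4,2],[7,0],[9,11],[22,0],[35,13],[40,16],[42,10],[50,0]]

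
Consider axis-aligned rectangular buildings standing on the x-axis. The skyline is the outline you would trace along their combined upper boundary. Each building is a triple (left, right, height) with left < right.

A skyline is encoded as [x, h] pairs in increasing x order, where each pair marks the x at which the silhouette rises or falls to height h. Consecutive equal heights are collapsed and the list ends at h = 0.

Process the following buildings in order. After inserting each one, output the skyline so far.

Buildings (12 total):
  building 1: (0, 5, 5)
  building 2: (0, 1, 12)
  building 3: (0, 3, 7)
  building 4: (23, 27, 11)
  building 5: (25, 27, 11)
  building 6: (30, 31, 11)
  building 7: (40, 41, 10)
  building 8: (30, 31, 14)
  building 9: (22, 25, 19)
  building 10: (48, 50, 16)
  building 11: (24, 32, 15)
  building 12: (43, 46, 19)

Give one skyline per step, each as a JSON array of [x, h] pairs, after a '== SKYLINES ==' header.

== SKYLINES ==
[[0,5],[5,0]]
[[0,12],[1,5],[5,0]]
[[0,12],[1,7],[3,5],[5,0]]
[[0,12],[1,7],[3,5],[5,0],[23,11],[27,0]]
[[0,12],[1,7],[3,5],[5,0],[23,11],[27,0]]
[[0,12],[1,7],[3,5],[5,0],[23,11],[27,0],[30,11],[31,0]]
[[0,12],[1,7],[3,5],[5,0],[23,11],[27,0],[30,11],[31,0],[40,10],[41,0]]
[[0,12],[1,7],[3,5],[5,0],[23,11],[27,0],[30,14],[31,0],[40,10],[41,0]]
[[0,12],[1,7],[3,5],[5,0],[22,19],[25,11],[27,0],[30,14],[31,0],[40,10],[41,0]]
[[0,12],[1,7],[3,5],[5,0],[22,19],[25,11],[27,0],[30,14],[31,0],[40,10],[41,0],[48,16],[50,0]]
[[0,12],[1,7],[3,5],[5,0],[22,19],[25,15],[32,0],[40,10],[41,0],[48,16],[50,0]]
[[0,12],[1,7],[3,5],[5,0],[22,19],[25,15],[32,0],[40,10],[41,0],[43,19],[46,0],[48,16],[50,0]]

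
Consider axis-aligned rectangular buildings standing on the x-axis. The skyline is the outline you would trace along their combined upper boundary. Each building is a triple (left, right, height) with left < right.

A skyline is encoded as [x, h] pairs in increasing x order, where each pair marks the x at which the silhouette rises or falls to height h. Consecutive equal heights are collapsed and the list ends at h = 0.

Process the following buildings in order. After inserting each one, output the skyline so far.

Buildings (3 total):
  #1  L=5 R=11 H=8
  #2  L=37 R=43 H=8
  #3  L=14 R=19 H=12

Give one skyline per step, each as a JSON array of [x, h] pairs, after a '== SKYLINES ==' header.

== SKYLINES ==
[[5,8],[11,0]]
[[5,8],[11,0],[37,8],[43,0]]
[[5,8],[11,0],[14,12],[19,0],[37,8],[43,0]]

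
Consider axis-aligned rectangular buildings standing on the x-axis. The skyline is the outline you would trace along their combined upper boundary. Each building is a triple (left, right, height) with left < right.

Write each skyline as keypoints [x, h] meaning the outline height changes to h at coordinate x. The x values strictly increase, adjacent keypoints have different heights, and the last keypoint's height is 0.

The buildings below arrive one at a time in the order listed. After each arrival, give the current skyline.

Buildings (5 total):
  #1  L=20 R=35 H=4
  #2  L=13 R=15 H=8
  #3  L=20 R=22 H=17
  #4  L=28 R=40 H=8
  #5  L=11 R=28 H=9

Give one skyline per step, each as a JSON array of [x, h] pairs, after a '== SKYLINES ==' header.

== SKYLINES ==
[[20,4],[35,0]]
[[13,8],[15,0],[20,4],[35,0]]
[[13,8],[15,0],[20,17],[22,4],[35,0]]
[[13,8],[15,0],[20,17],[22,4],[28,8],[40,0]]
[[11,9],[20,17],[22,9],[28,8],[40,0]]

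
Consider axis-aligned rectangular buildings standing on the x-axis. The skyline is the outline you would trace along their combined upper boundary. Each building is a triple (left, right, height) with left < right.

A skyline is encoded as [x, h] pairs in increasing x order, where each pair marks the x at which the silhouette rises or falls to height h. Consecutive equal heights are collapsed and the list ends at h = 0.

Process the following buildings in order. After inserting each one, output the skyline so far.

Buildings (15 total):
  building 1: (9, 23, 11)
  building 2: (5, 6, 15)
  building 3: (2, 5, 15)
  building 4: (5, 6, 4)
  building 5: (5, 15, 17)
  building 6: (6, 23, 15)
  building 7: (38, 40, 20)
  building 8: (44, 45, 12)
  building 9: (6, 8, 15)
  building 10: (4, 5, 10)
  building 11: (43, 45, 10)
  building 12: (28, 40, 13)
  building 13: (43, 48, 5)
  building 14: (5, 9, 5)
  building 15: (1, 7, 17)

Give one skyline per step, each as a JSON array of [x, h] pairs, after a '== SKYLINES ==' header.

== SKYLINES ==
[[9,11],[23,0]]
[[5,15],[6,0],[9,11],[23,0]]
[[2,15],[6,0],[9,11],[23,0]]
[[2,15],[6,0],[9,11],[23,0]]
[[2,15],[5,17],[15,11],[23,0]]
[[2,15],[5,17],[15,15],[23,0]]
[[2,15],[5,17],[15,15],[23,0],[38,20],[40,0]]
[[2,15],[5,17],[15,15],[23,0],[38,20],[40,0],[44,12],[45,0]]
[[2,15],[5,17],[15,15],[23,0],[38,20],[40,0],[44,12],[45,0]]
[[2,15],[5,17],[15,15],[23,0],[38,20],[40,0],[44,12],[45,0]]
[[2,15],[5,17],[15,15],[23,0],[38,20],[40,0],[43,10],[44,12],[45,0]]
[[2,15],[5,17],[15,15],[23,0],[28,13],[38,20],[40,0],[43,10],[44,12],[45,0]]
[[2,15],[5,17],[15,15],[23,0],[28,13],[38,20],[40,0],[43,10],[44,12],[45,5],[48,0]]
[[2,15],[5,17],[15,15],[23,0],[28,13],[38,20],[40,0],[43,10],[44,12],[45,5],[48,0]]
[[1,17],[15,15],[23,0],[28,13],[38,20],[40,0],[43,10],[44,12],[45,5],[48,0]]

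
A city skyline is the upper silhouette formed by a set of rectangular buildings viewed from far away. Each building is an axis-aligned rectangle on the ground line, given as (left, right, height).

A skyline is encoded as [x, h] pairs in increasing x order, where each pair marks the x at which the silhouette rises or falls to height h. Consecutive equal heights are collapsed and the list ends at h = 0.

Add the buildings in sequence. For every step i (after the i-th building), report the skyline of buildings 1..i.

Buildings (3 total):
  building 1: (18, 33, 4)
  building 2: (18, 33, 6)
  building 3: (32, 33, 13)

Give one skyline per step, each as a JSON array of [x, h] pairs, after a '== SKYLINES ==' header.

== SKYLINES ==
[[18,4],[33,0]]
[[18,6],[33,0]]
[[18,6],[32,13],[33,0]]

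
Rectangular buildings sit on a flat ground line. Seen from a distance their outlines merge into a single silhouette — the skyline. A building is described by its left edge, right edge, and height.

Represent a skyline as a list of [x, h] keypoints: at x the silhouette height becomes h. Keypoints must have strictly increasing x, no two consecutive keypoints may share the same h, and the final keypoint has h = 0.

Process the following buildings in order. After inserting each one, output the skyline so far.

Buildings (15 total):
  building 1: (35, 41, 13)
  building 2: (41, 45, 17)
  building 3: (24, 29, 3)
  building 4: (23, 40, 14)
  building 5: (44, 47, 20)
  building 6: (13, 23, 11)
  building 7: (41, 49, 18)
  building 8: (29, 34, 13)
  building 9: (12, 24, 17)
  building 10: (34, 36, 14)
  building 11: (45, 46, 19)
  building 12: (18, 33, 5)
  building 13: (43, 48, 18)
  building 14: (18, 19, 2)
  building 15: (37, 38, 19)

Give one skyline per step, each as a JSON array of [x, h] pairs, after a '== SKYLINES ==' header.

== SKYLINES ==
[[35,13],[41,0]]
[[35,13],[41,17],[45,0]]
[[24,3],[29,0],[35,13],[41,17],[45,0]]
[[23,14],[40,13],[41,17],[45,0]]
[[23,14],[40,13],[41,17],[44,20],[47,0]]
[[13,11],[23,14],[40,13],[41,17],[44,20],[47,0]]
[[13,11],[23,14],[40,13],[41,18],[44,20],[47,18],[49,0]]
[[13,11],[23,14],[40,13],[41,18],[44,20],[47,18],[49,0]]
[[12,17],[24,14],[40,13],[41,18],[44,20],[47,18],[49,0]]
[[12,17],[24,14],[40,13],[41,18],[44,20],[47,18],[49,0]]
[[12,17],[24,14],[40,13],[41,18],[44,20],[47,18],[49,0]]
[[12,17],[24,14],[40,13],[41,18],[44,20],[47,18],[49,0]]
[[12,17],[24,14],[40,13],[41,18],[44,20],[47,18],[49,0]]
[[12,17],[24,14],[40,13],[41,18],[44,20],[47,18],[49,0]]
[[12,17],[24,14],[37,19],[38,14],[40,13],[41,18],[44,20],[47,18],[49,0]]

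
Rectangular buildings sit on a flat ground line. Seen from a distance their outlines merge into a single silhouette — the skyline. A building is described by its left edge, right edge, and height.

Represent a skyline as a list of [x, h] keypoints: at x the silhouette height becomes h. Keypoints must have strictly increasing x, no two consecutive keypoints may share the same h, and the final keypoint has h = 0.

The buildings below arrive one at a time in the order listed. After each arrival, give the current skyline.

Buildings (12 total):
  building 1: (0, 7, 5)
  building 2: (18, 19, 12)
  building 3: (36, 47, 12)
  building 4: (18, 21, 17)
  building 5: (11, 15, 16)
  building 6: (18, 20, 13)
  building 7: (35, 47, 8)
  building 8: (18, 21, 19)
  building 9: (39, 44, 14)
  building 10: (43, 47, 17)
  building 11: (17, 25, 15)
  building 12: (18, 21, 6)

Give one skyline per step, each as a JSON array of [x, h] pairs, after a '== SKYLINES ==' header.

== SKYLINES ==
[[0,5],[7,0]]
[[0,5],[7,0],[18,12],[19,0]]
[[0,5],[7,0],[18,12],[19,0],[36,12],[47,0]]
[[0,5],[7,0],[18,17],[21,0],[36,12],[47,0]]
[[0,5],[7,0],[11,16],[15,0],[18,17],[21,0],[36,12],[47,0]]
[[0,5],[7,0],[11,16],[15,0],[18,17],[21,0],[36,12],[47,0]]
[[0,5],[7,0],[11,16],[15,0],[18,17],[21,0],[35,8],[36,12],[47,0]]
[[0,5],[7,0],[11,16],[15,0],[18,19],[21,0],[35,8],[36,12],[47,0]]
[[0,5],[7,0],[11,16],[15,0],[18,19],[21,0],[35,8],[36,12],[39,14],[44,12],[47,0]]
[[0,5],[7,0],[11,16],[15,0],[18,19],[21,0],[35,8],[36,12],[39,14],[43,17],[47,0]]
[[0,5],[7,0],[11,16],[15,0],[17,15],[18,19],[21,15],[25,0],[35,8],[36,12],[39,14],[43,17],[47,0]]
[[0,5],[7,0],[11,16],[15,0],[17,15],[18,19],[21,15],[25,0],[35,8],[36,12],[39,14],[43,17],[47,0]]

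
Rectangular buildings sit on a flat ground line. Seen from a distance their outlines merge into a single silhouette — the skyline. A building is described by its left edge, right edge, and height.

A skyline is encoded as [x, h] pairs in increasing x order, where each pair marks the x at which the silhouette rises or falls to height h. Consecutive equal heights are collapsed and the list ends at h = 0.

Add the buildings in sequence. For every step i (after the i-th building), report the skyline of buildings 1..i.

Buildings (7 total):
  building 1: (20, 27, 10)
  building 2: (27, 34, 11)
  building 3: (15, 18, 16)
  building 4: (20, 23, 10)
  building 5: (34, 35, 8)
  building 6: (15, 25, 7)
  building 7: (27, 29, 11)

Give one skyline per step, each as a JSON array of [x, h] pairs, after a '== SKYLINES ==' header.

== SKYLINES ==
[[20,10],[27,0]]
[[20,10],[27,11],[34,0]]
[[15,16],[18,0],[20,10],[27,11],[34,0]]
[[15,16],[18,0],[20,10],[27,11],[34,0]]
[[15,16],[18,0],[20,10],[27,11],[34,8],[35,0]]
[[15,16],[18,7],[20,10],[27,11],[34,8],[35,0]]
[[15,16],[18,7],[20,10],[27,11],[34,8],[35,0]]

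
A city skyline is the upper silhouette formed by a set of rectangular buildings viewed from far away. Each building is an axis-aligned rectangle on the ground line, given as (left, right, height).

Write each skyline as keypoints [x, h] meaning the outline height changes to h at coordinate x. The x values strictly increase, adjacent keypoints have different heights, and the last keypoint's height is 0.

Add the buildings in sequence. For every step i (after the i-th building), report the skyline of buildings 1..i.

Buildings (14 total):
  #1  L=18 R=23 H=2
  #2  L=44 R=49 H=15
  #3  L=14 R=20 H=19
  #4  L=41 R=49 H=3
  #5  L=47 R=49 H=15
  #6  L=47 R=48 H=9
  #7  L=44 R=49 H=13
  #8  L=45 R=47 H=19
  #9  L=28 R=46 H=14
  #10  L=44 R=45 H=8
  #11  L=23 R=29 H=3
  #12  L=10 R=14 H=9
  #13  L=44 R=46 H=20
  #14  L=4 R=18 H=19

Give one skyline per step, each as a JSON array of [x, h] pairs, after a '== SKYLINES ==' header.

== SKYLINES ==
[[18,2],[23,0]]
[[18,2],[23,0],[44,15],[49,0]]
[[14,19],[20,2],[23,0],[44,15],[49,0]]
[[14,19],[20,2],[23,0],[41,3],[44,15],[49,0]]
[[14,19],[20,2],[23,0],[41,3],[44,15],[49,0]]
[[14,19],[20,2],[23,0],[41,3],[44,15],[49,0]]
[[14,19],[20,2],[23,0],[41,3],[44,15],[49,0]]
[[14,19],[20,2],[23,0],[41,3],[44,15],[45,19],[47,15],[49,0]]
[[14,19],[20,2],[23,0],[28,14],[44,15],[45,19],[47,15],[49,0]]
[[14,19],[20,2],[23,0],[28,14],[44,15],[45,19],[47,15],[49,0]]
[[14,19],[20,2],[23,3],[28,14],[44,15],[45,19],[47,15],[49,0]]
[[10,9],[14,19],[20,2],[23,3],[28,14],[44,15],[45,19],[47,15],[49,0]]
[[10,9],[14,19],[20,2],[23,3],[28,14],[44,20],[46,19],[47,15],[49,0]]
[[4,19],[20,2],[23,3],[28,14],[44,20],[46,19],[47,15],[49,0]]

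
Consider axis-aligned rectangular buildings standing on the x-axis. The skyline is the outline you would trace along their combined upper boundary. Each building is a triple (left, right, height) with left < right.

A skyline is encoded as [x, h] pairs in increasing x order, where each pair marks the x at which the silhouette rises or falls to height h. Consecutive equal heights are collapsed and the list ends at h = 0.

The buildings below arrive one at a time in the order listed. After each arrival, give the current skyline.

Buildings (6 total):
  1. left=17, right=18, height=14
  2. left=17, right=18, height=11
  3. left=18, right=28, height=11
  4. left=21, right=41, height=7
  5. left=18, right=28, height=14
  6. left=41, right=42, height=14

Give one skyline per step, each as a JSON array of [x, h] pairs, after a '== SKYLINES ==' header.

== SKYLINES ==
[[17,14],[18,0]]
[[17,14],[18,0]]
[[17,14],[18,11],[28,0]]
[[17,14],[18,11],[28,7],[41,0]]
[[17,14],[28,7],[41,0]]
[[17,14],[28,7],[41,14],[42,0]]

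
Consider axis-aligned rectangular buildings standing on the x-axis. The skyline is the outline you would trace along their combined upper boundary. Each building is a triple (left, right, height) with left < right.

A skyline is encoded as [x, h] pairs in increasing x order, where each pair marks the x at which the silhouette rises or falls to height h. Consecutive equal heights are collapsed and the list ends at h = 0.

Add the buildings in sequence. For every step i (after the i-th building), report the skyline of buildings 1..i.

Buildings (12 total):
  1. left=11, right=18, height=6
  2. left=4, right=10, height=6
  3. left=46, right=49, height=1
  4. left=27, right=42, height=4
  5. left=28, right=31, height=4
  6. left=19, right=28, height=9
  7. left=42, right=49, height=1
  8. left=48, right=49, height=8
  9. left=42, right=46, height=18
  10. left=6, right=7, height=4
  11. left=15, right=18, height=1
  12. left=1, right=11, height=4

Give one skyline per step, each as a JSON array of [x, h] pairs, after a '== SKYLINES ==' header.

== SKYLINES ==
[[11,6],[18,0]]
[[4,6],[10,0],[11,6],[18,0]]
[[4,6],[10,0],[11,6],[18,0],[46,1],[49,0]]
[[4,6],[10,0],[11,6],[18,0],[27,4],[42,0],[46,1],[49,0]]
[[4,6],[10,0],[11,6],[18,0],[27,4],[42,0],[46,1],[49,0]]
[[4,6],[10,0],[11,6],[18,0],[19,9],[28,4],[42,0],[46,1],[49,0]]
[[4,6],[10,0],[11,6],[18,0],[19,9],[28,4],[42,1],[49,0]]
[[4,6],[10,0],[11,6],[18,0],[19,9],[28,4],[42,1],[48,8],[49,0]]
[[4,6],[10,0],[11,6],[18,0],[19,9],[28,4],[42,18],[46,1],[48,8],[49,0]]
[[4,6],[10,0],[11,6],[18,0],[19,9],[28,4],[42,18],[46,1],[48,8],[49,0]]
[[4,6],[10,0],[11,6],[18,0],[19,9],[28,4],[42,18],[46,1],[48,8],[49,0]]
[[1,4],[4,6],[10,4],[11,6],[18,0],[19,9],[28,4],[42,18],[46,1],[48,8],[49,0]]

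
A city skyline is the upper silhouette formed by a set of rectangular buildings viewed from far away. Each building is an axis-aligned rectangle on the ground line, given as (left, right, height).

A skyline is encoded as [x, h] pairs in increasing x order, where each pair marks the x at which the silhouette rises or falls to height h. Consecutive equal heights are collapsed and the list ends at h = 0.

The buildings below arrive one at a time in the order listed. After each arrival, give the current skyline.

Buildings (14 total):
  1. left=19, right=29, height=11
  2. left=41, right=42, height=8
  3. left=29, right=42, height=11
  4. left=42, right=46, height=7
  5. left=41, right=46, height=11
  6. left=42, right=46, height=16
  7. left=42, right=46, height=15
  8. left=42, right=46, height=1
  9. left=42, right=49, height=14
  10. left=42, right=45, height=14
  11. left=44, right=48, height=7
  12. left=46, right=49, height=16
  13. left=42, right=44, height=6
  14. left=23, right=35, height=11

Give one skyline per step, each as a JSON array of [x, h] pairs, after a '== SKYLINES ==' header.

== SKYLINES ==
[[19,11],[29,0]]
[[19,11],[29,0],[41,8],[42,0]]
[[19,11],[42,0]]
[[19,11],[42,7],[46,0]]
[[19,11],[46,0]]
[[19,11],[42,16],[46,0]]
[[19,11],[42,16],[46,0]]
[[19,11],[42,16],[46,0]]
[[19,11],[42,16],[46,14],[49,0]]
[[19,11],[42,16],[46,14],[49,0]]
[[19,11],[42,16],[46,14],[49,0]]
[[19,11],[42,16],[49,0]]
[[19,11],[42,16],[49,0]]
[[19,11],[42,16],[49,0]]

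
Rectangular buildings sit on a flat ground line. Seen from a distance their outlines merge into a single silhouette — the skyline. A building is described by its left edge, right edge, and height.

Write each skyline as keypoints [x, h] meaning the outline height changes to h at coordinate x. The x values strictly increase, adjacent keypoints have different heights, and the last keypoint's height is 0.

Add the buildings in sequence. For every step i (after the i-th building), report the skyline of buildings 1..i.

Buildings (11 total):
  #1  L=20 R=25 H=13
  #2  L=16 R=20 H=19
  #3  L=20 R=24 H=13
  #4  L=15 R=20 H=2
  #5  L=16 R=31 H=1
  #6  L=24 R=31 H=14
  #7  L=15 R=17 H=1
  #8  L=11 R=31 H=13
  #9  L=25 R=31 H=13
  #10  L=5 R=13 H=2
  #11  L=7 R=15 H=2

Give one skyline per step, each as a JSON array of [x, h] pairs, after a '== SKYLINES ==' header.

== SKYLINES ==
[[20,13],[25,0]]
[[16,19],[20,13],[25,0]]
[[16,19],[20,13],[25,0]]
[[15,2],[16,19],[20,13],[25,0]]
[[15,2],[16,19],[20,13],[25,1],[31,0]]
[[15,2],[16,19],[20,13],[24,14],[31,0]]
[[15,2],[16,19],[20,13],[24,14],[31,0]]
[[11,13],[16,19],[20,13],[24,14],[31,0]]
[[11,13],[16,19],[20,13],[24,14],[31,0]]
[[5,2],[11,13],[16,19],[20,13],[24,14],[31,0]]
[[5,2],[11,13],[16,19],[20,13],[24,14],[31,0]]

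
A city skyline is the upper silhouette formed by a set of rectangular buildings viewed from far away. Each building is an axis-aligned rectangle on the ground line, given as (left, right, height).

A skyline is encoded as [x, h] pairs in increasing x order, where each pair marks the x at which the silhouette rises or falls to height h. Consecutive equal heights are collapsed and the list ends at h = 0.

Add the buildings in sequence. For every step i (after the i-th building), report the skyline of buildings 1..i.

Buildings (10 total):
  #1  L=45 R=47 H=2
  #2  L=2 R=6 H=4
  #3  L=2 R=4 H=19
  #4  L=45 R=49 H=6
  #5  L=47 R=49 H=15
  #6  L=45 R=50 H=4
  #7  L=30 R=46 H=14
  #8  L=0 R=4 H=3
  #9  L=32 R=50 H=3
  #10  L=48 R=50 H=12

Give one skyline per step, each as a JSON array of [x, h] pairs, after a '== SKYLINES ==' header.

== SKYLINES ==
[[45,2],[47,0]]
[[2,4],[6,0],[45,2],[47,0]]
[[2,19],[4,4],[6,0],[45,2],[47,0]]
[[2,19],[4,4],[6,0],[45,6],[49,0]]
[[2,19],[4,4],[6,0],[45,6],[47,15],[49,0]]
[[2,19],[4,4],[6,0],[45,6],[47,15],[49,4],[50,0]]
[[2,19],[4,4],[6,0],[30,14],[46,6],[47,15],[49,4],[50,0]]
[[0,3],[2,19],[4,4],[6,0],[30,14],[46,6],[47,15],[49,4],[50,0]]
[[0,3],[2,19],[4,4],[6,0],[30,14],[46,6],[47,15],[49,4],[50,0]]
[[0,3],[2,19],[4,4],[6,0],[30,14],[46,6],[47,15],[49,12],[50,0]]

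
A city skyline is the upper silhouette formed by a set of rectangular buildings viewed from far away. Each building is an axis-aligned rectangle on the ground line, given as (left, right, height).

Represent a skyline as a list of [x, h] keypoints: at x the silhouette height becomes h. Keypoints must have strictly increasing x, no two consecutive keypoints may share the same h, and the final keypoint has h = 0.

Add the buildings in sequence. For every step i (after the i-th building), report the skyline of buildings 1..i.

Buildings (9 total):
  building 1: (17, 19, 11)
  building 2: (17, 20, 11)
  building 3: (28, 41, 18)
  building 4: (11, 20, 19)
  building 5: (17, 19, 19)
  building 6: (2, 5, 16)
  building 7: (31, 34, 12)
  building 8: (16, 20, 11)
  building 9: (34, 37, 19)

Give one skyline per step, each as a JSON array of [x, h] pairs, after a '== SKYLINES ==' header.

== SKYLINES ==
[[17,11],[19,0]]
[[17,11],[20,0]]
[[17,11],[20,0],[28,18],[41,0]]
[[11,19],[20,0],[28,18],[41,0]]
[[11,19],[20,0],[28,18],[41,0]]
[[2,16],[5,0],[11,19],[20,0],[28,18],[41,0]]
[[2,16],[5,0],[11,19],[20,0],[28,18],[41,0]]
[[2,16],[5,0],[11,19],[20,0],[28,18],[41,0]]
[[2,16],[5,0],[11,19],[20,0],[28,18],[34,19],[37,18],[41,0]]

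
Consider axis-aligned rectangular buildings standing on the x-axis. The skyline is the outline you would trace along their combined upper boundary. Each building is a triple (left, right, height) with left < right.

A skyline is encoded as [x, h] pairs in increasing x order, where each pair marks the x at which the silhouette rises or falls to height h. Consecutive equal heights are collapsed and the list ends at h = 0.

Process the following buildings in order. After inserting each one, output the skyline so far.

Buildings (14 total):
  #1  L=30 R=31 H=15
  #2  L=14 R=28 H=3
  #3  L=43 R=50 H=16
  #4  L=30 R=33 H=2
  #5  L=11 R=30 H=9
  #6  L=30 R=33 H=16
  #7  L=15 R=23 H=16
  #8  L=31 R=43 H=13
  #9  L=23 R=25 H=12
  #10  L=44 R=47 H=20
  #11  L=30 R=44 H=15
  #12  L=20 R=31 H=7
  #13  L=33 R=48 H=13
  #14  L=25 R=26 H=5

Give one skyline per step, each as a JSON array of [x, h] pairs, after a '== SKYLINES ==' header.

== SKYLINES ==
[[30,15],[31,0]]
[[14,3],[28,0],[30,15],[31,0]]
[[14,3],[28,0],[30,15],[31,0],[43,16],[50,0]]
[[14,3],[28,0],[30,15],[31,2],[33,0],[43,16],[50,0]]
[[11,9],[30,15],[31,2],[33,0],[43,16],[50,0]]
[[11,9],[30,16],[33,0],[43,16],[50,0]]
[[11,9],[15,16],[23,9],[30,16],[33,0],[43,16],[50,0]]
[[11,9],[15,16],[23,9],[30,16],[33,13],[43,16],[50,0]]
[[11,9],[15,16],[23,12],[25,9],[30,16],[33,13],[43,16],[50,0]]
[[11,9],[15,16],[23,12],[25,9],[30,16],[33,13],[43,16],[44,20],[47,16],[50,0]]
[[11,9],[15,16],[23,12],[25,9],[30,16],[33,15],[43,16],[44,20],[47,16],[50,0]]
[[11,9],[15,16],[23,12],[25,9],[30,16],[33,15],[43,16],[44,20],[47,16],[50,0]]
[[11,9],[15,16],[23,12],[25,9],[30,16],[33,15],[43,16],[44,20],[47,16],[50,0]]
[[11,9],[15,16],[23,12],[25,9],[30,16],[33,15],[43,16],[44,20],[47,16],[50,0]]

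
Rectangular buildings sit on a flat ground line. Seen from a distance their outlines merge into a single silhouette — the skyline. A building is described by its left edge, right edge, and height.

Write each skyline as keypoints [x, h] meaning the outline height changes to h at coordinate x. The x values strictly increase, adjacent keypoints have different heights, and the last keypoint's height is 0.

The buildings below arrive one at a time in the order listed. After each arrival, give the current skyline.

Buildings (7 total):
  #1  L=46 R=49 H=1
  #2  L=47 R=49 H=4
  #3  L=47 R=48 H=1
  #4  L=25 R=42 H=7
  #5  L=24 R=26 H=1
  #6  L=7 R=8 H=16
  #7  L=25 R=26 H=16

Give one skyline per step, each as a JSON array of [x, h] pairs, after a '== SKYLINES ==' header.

== SKYLINES ==
[[46,1],[49,0]]
[[46,1],[47,4],[49,0]]
[[46,1],[47,4],[49,0]]
[[25,7],[42,0],[46,1],[47,4],[49,0]]
[[24,1],[25,7],[42,0],[46,1],[47,4],[49,0]]
[[7,16],[8,0],[24,1],[25,7],[42,0],[46,1],[47,4],[49,0]]
[[7,16],[8,0],[24,1],[25,16],[26,7],[42,0],[46,1],[47,4],[49,0]]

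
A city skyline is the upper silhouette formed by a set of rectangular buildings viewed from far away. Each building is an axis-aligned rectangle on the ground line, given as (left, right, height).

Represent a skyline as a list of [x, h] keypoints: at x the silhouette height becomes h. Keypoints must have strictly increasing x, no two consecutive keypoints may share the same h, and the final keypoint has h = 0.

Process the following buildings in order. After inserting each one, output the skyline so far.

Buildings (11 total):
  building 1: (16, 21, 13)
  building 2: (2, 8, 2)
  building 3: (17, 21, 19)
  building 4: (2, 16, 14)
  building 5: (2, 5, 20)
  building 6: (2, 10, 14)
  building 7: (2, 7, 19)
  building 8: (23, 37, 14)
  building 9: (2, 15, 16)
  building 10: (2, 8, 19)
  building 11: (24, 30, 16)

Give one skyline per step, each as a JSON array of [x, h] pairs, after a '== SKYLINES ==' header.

== SKYLINES ==
[[16,13],[21,0]]
[[2,2],[8,0],[16,13],[21,0]]
[[2,2],[8,0],[16,13],[17,19],[21,0]]
[[2,14],[16,13],[17,19],[21,0]]
[[2,20],[5,14],[16,13],[17,19],[21,0]]
[[2,20],[5,14],[16,13],[17,19],[21,0]]
[[2,20],[5,19],[7,14],[16,13],[17,19],[21,0]]
[[2,20],[5,19],[7,14],[16,13],[17,19],[21,0],[23,14],[37,0]]
[[2,20],[5,19],[7,16],[15,14],[16,13],[17,19],[21,0],[23,14],[37,0]]
[[2,20],[5,19],[8,16],[15,14],[16,13],[17,19],[21,0],[23,14],[37,0]]
[[2,20],[5,19],[8,16],[15,14],[16,13],[17,19],[21,0],[23,14],[24,16],[30,14],[37,0]]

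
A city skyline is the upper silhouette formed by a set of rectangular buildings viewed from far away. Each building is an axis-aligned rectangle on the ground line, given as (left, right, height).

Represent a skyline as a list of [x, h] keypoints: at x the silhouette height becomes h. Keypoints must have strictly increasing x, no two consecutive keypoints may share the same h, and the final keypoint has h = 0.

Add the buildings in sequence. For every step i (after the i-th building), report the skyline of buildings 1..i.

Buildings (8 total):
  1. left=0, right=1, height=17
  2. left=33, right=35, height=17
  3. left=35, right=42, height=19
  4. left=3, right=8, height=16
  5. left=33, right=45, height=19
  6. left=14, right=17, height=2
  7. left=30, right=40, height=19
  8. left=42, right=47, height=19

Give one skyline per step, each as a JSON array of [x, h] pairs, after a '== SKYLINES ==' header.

== SKYLINES ==
[[0,17],[1,0]]
[[0,17],[1,0],[33,17],[35,0]]
[[0,17],[1,0],[33,17],[35,19],[42,0]]
[[0,17],[1,0],[3,16],[8,0],[33,17],[35,19],[42,0]]
[[0,17],[1,0],[3,16],[8,0],[33,19],[45,0]]
[[0,17],[1,0],[3,16],[8,0],[14,2],[17,0],[33,19],[45,0]]
[[0,17],[1,0],[3,16],[8,0],[14,2],[17,0],[30,19],[45,0]]
[[0,17],[1,0],[3,16],[8,0],[14,2],[17,0],[30,19],[47,0]]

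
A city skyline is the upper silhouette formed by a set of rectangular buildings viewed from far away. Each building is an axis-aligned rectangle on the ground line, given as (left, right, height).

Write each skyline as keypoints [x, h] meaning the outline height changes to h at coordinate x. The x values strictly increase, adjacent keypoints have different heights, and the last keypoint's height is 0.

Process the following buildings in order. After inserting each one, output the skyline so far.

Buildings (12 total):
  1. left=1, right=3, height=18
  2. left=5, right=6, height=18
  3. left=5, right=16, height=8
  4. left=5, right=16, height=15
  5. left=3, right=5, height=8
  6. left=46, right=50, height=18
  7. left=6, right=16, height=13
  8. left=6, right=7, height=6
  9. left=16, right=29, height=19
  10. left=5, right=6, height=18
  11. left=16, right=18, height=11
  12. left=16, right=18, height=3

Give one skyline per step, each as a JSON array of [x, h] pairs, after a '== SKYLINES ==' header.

== SKYLINES ==
[[1,18],[3,0]]
[[1,18],[3,0],[5,18],[6,0]]
[[1,18],[3,0],[5,18],[6,8],[16,0]]
[[1,18],[3,0],[5,18],[6,15],[16,0]]
[[1,18],[3,8],[5,18],[6,15],[16,0]]
[[1,18],[3,8],[5,18],[6,15],[16,0],[46,18],[50,0]]
[[1,18],[3,8],[5,18],[6,15],[16,0],[46,18],[50,0]]
[[1,18],[3,8],[5,18],[6,15],[16,0],[46,18],[50,0]]
[[1,18],[3,8],[5,18],[6,15],[16,19],[29,0],[46,18],[50,0]]
[[1,18],[3,8],[5,18],[6,15],[16,19],[29,0],[46,18],[50,0]]
[[1,18],[3,8],[5,18],[6,15],[16,19],[29,0],[46,18],[50,0]]
[[1,18],[3,8],[5,18],[6,15],[16,19],[29,0],[46,18],[50,0]]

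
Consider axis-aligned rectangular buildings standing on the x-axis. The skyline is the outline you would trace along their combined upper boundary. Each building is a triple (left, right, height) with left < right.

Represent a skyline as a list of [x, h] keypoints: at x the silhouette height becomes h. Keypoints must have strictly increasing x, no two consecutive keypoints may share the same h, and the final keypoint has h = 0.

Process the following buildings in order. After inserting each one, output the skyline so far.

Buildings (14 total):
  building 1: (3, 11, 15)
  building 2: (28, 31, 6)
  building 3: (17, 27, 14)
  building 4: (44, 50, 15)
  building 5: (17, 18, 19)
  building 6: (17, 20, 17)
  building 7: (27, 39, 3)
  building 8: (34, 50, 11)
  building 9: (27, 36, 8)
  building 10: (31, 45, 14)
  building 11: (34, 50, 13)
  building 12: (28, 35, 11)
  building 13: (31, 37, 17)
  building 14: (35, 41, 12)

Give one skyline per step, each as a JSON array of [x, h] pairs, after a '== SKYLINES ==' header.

== SKYLINES ==
[[3,15],[11,0]]
[[3,15],[11,0],[28,6],[31,0]]
[[3,15],[11,0],[17,14],[27,0],[28,6],[31,0]]
[[3,15],[11,0],[17,14],[27,0],[28,6],[31,0],[44,15],[50,0]]
[[3,15],[11,0],[17,19],[18,14],[27,0],[28,6],[31,0],[44,15],[50,0]]
[[3,15],[11,0],[17,19],[18,17],[20,14],[27,0],[28,6],[31,0],[44,15],[50,0]]
[[3,15],[11,0],[17,19],[18,17],[20,14],[27,3],[28,6],[31,3],[39,0],[44,15],[50,0]]
[[3,15],[11,0],[17,19],[18,17],[20,14],[27,3],[28,6],[31,3],[34,11],[44,15],[50,0]]
[[3,15],[11,0],[17,19],[18,17],[20,14],[27,8],[34,11],[44,15],[50,0]]
[[3,15],[11,0],[17,19],[18,17],[20,14],[27,8],[31,14],[44,15],[50,0]]
[[3,15],[11,0],[17,19],[18,17],[20,14],[27,8],[31,14],[44,15],[50,0]]
[[3,15],[11,0],[17,19],[18,17],[20,14],[27,8],[28,11],[31,14],[44,15],[50,0]]
[[3,15],[11,0],[17,19],[18,17],[20,14],[27,8],[28,11],[31,17],[37,14],[44,15],[50,0]]
[[3,15],[11,0],[17,19],[18,17],[20,14],[27,8],[28,11],[31,17],[37,14],[44,15],[50,0]]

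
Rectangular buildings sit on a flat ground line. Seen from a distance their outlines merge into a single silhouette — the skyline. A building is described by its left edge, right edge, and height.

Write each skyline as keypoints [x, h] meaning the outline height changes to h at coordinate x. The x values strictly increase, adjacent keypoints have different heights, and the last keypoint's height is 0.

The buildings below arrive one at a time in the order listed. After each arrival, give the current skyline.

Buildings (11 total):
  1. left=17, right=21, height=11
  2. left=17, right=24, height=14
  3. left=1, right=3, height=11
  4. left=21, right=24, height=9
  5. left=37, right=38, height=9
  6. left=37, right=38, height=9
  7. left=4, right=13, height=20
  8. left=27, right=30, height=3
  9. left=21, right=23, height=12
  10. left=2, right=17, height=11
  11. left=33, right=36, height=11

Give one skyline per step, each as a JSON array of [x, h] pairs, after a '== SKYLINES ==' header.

== SKYLINES ==
[[17,11],[21,0]]
[[17,14],[24,0]]
[[1,11],[3,0],[17,14],[24,0]]
[[1,11],[3,0],[17,14],[24,0]]
[[1,11],[3,0],[17,14],[24,0],[37,9],[38,0]]
[[1,11],[3,0],[17,14],[24,0],[37,9],[38,0]]
[[1,11],[3,0],[4,20],[13,0],[17,14],[24,0],[37,9],[38,0]]
[[1,11],[3,0],[4,20],[13,0],[17,14],[24,0],[27,3],[30,0],[37,9],[38,0]]
[[1,11],[3,0],[4,20],[13,0],[17,14],[24,0],[27,3],[30,0],[37,9],[38,0]]
[[1,11],[4,20],[13,11],[17,14],[24,0],[27,3],[30,0],[37,9],[38,0]]
[[1,11],[4,20],[13,11],[17,14],[24,0],[27,3],[30,0],[33,11],[36,0],[37,9],[38,0]]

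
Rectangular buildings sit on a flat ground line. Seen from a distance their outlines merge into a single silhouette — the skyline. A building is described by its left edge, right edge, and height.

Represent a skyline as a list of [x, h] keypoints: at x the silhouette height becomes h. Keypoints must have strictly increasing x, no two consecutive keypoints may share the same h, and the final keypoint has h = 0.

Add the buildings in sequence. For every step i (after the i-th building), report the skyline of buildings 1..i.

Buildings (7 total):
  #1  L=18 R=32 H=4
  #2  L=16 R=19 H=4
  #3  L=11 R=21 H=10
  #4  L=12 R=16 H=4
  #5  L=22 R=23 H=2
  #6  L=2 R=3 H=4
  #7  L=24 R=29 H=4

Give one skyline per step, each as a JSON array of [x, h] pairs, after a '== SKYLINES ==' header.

== SKYLINES ==
[[18,4],[32,0]]
[[16,4],[32,0]]
[[11,10],[21,4],[32,0]]
[[11,10],[21,4],[32,0]]
[[11,10],[21,4],[32,0]]
[[2,4],[3,0],[11,10],[21,4],[32,0]]
[[2,4],[3,0],[11,10],[21,4],[32,0]]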